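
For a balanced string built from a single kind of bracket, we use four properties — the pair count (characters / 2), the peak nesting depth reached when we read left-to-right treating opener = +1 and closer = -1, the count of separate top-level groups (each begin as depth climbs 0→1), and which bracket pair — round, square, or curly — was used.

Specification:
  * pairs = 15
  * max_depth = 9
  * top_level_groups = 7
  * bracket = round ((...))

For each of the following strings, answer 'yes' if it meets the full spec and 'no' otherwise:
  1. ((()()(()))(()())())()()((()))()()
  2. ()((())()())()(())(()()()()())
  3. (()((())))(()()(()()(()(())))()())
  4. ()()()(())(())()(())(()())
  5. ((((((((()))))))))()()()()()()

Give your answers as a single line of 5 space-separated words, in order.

Answer: no no no no yes

Derivation:
String 1 '((()()(()))(()())())()()((()))()()': depth seq [1 2 3 2 3 2 3 4 3 2 1 2 3 2 3 2 1 2 1 0 1 0 1 0 1 2 3 2 1 0 1 0 1 0]
  -> pairs=17 depth=4 groups=6 -> no
String 2 '()((())()())()(())(()()()()())': depth seq [1 0 1 2 3 2 1 2 1 2 1 0 1 0 1 2 1 0 1 2 1 2 1 2 1 2 1 2 1 0]
  -> pairs=15 depth=3 groups=5 -> no
String 3 '(()((())))(()()(()()(()(())))()())': depth seq [1 2 1 2 3 4 3 2 1 0 1 2 1 2 1 2 3 2 3 2 3 4 3 4 5 4 3 2 1 2 1 2 1 0]
  -> pairs=17 depth=5 groups=2 -> no
String 4 '()()()(())(())()(())(()())': depth seq [1 0 1 0 1 0 1 2 1 0 1 2 1 0 1 0 1 2 1 0 1 2 1 2 1 0]
  -> pairs=13 depth=2 groups=8 -> no
String 5 '((((((((()))))))))()()()()()()': depth seq [1 2 3 4 5 6 7 8 9 8 7 6 5 4 3 2 1 0 1 0 1 0 1 0 1 0 1 0 1 0]
  -> pairs=15 depth=9 groups=7 -> yes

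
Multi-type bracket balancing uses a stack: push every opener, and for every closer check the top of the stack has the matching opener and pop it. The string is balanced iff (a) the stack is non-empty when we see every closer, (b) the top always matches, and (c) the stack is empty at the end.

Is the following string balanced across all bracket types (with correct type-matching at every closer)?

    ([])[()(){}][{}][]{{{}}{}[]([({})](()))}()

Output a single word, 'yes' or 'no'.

pos 0: push '('; stack = (
pos 1: push '['; stack = ([
pos 2: ']' matches '['; pop; stack = (
pos 3: ')' matches '('; pop; stack = (empty)
pos 4: push '['; stack = [
pos 5: push '('; stack = [(
pos 6: ')' matches '('; pop; stack = [
pos 7: push '('; stack = [(
pos 8: ')' matches '('; pop; stack = [
pos 9: push '{'; stack = [{
pos 10: '}' matches '{'; pop; stack = [
pos 11: ']' matches '['; pop; stack = (empty)
pos 12: push '['; stack = [
pos 13: push '{'; stack = [{
pos 14: '}' matches '{'; pop; stack = [
pos 15: ']' matches '['; pop; stack = (empty)
pos 16: push '['; stack = [
pos 17: ']' matches '['; pop; stack = (empty)
pos 18: push '{'; stack = {
pos 19: push '{'; stack = {{
pos 20: push '{'; stack = {{{
pos 21: '}' matches '{'; pop; stack = {{
pos 22: '}' matches '{'; pop; stack = {
pos 23: push '{'; stack = {{
pos 24: '}' matches '{'; pop; stack = {
pos 25: push '['; stack = {[
pos 26: ']' matches '['; pop; stack = {
pos 27: push '('; stack = {(
pos 28: push '['; stack = {([
pos 29: push '('; stack = {([(
pos 30: push '{'; stack = {([({
pos 31: '}' matches '{'; pop; stack = {([(
pos 32: ')' matches '('; pop; stack = {([
pos 33: ']' matches '['; pop; stack = {(
pos 34: push '('; stack = {((
pos 35: push '('; stack = {(((
pos 36: ')' matches '('; pop; stack = {((
pos 37: ')' matches '('; pop; stack = {(
pos 38: ')' matches '('; pop; stack = {
pos 39: '}' matches '{'; pop; stack = (empty)
pos 40: push '('; stack = (
pos 41: ')' matches '('; pop; stack = (empty)
end: stack empty → VALID
Verdict: properly nested → yes

Answer: yes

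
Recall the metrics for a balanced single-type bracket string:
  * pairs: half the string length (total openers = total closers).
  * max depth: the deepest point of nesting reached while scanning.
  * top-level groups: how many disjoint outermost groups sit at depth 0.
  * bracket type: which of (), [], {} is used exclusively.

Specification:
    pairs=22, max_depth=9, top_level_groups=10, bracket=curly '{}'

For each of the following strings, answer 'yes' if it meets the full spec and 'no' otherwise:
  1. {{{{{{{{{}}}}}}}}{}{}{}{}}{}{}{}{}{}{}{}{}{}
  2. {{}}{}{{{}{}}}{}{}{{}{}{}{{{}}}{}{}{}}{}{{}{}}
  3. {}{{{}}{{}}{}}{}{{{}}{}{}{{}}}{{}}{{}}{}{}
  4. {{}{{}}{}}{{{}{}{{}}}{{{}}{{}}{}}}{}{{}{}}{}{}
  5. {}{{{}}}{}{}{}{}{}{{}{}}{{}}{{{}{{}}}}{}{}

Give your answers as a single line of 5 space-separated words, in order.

String 1 '{{{{{{{{{}}}}}}}}{}{}{}{}}{}{}{}{}{}{}{}{}{}': depth seq [1 2 3 4 5 6 7 8 9 8 7 6 5 4 3 2 1 2 1 2 1 2 1 2 1 0 1 0 1 0 1 0 1 0 1 0 1 0 1 0 1 0 1 0]
  -> pairs=22 depth=9 groups=10 -> yes
String 2 '{{}}{}{{{}{}}}{}{}{{}{}{}{{{}}}{}{}{}}{}{{}{}}': depth seq [1 2 1 0 1 0 1 2 3 2 3 2 1 0 1 0 1 0 1 2 1 2 1 2 1 2 3 4 3 2 1 2 1 2 1 2 1 0 1 0 1 2 1 2 1 0]
  -> pairs=23 depth=4 groups=8 -> no
String 3 '{}{{{}}{{}}{}}{}{{{}}{}{}{{}}}{{}}{{}}{}{}': depth seq [1 0 1 2 3 2 1 2 3 2 1 2 1 0 1 0 1 2 3 2 1 2 1 2 1 2 3 2 1 0 1 2 1 0 1 2 1 0 1 0 1 0]
  -> pairs=21 depth=3 groups=8 -> no
String 4 '{{}{{}}{}}{{{}{}{{}}}{{{}}{{}}{}}}{}{{}{}}{}{}': depth seq [1 2 1 2 3 2 1 2 1 0 1 2 3 2 3 2 3 4 3 2 1 2 3 4 3 2 3 4 3 2 3 2 1 0 1 0 1 2 1 2 1 0 1 0 1 0]
  -> pairs=23 depth=4 groups=6 -> no
String 5 '{}{{{}}}{}{}{}{}{}{{}{}}{{}}{{{}{{}}}}{}{}': depth seq [1 0 1 2 3 2 1 0 1 0 1 0 1 0 1 0 1 0 1 2 1 2 1 0 1 2 1 0 1 2 3 2 3 4 3 2 1 0 1 0 1 0]
  -> pairs=21 depth=4 groups=12 -> no

Answer: yes no no no no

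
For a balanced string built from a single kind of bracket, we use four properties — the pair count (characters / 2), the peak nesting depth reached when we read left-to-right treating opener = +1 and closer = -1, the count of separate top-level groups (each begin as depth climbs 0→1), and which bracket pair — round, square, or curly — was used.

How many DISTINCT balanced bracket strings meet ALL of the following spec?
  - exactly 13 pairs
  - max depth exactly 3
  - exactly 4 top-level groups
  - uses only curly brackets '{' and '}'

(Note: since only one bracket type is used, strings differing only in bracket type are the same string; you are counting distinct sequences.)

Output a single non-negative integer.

Answer: 15908

Derivation:
Spec: pairs=13 depth=3 groups=4
Count(depth <= 3) = 16128
Count(depth <= 2) = 220
Count(depth == 3) = 16128 - 220 = 15908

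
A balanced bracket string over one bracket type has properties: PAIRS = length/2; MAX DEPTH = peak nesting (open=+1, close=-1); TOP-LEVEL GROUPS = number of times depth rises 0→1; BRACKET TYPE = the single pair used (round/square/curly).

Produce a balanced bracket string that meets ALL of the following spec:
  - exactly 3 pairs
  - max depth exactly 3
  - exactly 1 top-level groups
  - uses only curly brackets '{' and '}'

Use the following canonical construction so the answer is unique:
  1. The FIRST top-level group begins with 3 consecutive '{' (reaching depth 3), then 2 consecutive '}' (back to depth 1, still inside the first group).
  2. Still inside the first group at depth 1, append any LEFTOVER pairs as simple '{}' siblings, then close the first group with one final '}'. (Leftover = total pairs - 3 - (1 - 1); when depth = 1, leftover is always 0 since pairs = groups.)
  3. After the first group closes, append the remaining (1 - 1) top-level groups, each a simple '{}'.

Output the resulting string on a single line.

Spec: pairs=3 depth=3 groups=1
Leftover pairs = 3 - 3 - (1-1) = 0
First group: deep chain of depth 3 + 0 sibling pairs
Remaining 0 groups: simple '{}' each

Answer: {{{}}}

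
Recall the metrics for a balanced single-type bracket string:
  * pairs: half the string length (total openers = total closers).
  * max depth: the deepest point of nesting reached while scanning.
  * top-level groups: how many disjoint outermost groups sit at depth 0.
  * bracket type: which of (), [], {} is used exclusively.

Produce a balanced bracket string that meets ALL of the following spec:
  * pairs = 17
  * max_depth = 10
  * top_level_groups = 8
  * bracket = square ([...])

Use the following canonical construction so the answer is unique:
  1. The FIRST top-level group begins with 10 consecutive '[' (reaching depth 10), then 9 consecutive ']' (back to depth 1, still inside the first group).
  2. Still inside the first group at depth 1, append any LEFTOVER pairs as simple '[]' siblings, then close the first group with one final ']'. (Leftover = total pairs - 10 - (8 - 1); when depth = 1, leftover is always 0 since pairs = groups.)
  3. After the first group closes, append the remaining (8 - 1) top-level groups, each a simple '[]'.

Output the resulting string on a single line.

Spec: pairs=17 depth=10 groups=8
Leftover pairs = 17 - 10 - (8-1) = 0
First group: deep chain of depth 10 + 0 sibling pairs
Remaining 7 groups: simple '[]' each

Answer: [[[[[[[[[[]]]]]]]]]][][][][][][][]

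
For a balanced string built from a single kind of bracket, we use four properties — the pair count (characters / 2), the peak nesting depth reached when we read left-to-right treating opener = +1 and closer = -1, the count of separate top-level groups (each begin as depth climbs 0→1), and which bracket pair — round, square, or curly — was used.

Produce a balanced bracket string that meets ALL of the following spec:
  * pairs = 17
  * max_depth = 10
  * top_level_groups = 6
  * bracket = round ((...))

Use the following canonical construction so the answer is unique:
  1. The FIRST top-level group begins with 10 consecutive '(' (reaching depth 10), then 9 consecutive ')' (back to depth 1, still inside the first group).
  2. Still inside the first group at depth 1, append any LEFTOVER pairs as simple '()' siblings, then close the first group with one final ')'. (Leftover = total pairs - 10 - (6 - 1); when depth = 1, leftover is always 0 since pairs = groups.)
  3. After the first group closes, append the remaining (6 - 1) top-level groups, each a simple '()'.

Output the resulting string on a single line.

Spec: pairs=17 depth=10 groups=6
Leftover pairs = 17 - 10 - (6-1) = 2
First group: deep chain of depth 10 + 2 sibling pairs
Remaining 5 groups: simple '()' each

Answer: (((((((((()))))))))()())()()()()()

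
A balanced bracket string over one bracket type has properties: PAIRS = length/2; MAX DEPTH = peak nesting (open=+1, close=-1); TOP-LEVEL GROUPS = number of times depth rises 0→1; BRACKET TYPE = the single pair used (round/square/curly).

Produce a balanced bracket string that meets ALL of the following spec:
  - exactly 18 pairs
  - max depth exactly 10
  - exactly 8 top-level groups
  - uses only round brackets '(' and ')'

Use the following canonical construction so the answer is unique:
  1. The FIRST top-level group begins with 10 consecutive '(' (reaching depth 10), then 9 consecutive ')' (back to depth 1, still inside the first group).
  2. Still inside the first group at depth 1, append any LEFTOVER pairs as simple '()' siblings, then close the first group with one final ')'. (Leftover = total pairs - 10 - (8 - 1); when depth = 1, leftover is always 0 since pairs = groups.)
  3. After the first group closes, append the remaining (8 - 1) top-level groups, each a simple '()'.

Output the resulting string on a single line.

Answer: (((((((((()))))))))())()()()()()()()

Derivation:
Spec: pairs=18 depth=10 groups=8
Leftover pairs = 18 - 10 - (8-1) = 1
First group: deep chain of depth 10 + 1 sibling pairs
Remaining 7 groups: simple '()' each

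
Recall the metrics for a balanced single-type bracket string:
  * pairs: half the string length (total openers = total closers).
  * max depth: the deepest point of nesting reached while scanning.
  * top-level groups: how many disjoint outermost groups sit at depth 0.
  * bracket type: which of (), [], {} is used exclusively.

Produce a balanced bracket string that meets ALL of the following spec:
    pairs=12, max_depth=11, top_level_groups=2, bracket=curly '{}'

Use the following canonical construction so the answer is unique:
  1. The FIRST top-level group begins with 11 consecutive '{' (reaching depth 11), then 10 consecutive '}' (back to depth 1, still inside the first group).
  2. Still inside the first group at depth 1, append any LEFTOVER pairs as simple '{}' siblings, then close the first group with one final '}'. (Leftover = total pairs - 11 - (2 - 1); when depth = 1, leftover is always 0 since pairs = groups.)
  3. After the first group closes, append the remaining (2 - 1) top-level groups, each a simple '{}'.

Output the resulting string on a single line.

Answer: {{{{{{{{{{{}}}}}}}}}}}{}

Derivation:
Spec: pairs=12 depth=11 groups=2
Leftover pairs = 12 - 11 - (2-1) = 0
First group: deep chain of depth 11 + 0 sibling pairs
Remaining 1 groups: simple '{}' each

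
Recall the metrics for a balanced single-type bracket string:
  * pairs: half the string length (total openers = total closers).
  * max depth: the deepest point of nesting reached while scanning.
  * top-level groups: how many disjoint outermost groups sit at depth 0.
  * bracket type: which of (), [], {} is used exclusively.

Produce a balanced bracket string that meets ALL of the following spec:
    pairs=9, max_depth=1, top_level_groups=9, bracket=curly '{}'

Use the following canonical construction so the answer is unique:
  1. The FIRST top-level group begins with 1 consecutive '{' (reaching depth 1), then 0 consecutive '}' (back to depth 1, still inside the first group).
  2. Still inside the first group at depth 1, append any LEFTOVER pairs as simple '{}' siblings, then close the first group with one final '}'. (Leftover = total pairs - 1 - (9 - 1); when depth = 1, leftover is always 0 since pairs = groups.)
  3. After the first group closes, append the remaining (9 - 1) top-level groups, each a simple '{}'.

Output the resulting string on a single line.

Answer: {}{}{}{}{}{}{}{}{}

Derivation:
Spec: pairs=9 depth=1 groups=9
Leftover pairs = 9 - 1 - (9-1) = 0
First group: deep chain of depth 1 + 0 sibling pairs
Remaining 8 groups: simple '{}' each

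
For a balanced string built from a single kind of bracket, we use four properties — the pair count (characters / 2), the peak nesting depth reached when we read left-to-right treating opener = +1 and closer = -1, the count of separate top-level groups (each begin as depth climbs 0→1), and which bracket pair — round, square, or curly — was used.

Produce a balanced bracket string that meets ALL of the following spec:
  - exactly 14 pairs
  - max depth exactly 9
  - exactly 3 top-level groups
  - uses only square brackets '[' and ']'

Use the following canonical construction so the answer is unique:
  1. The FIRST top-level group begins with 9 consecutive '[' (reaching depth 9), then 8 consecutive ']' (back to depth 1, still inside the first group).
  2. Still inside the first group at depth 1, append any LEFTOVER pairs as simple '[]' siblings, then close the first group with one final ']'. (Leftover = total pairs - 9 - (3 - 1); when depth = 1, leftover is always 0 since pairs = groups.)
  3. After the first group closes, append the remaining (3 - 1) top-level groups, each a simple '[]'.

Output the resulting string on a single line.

Spec: pairs=14 depth=9 groups=3
Leftover pairs = 14 - 9 - (3-1) = 3
First group: deep chain of depth 9 + 3 sibling pairs
Remaining 2 groups: simple '[]' each

Answer: [[[[[[[[[]]]]]]]][][][]][][]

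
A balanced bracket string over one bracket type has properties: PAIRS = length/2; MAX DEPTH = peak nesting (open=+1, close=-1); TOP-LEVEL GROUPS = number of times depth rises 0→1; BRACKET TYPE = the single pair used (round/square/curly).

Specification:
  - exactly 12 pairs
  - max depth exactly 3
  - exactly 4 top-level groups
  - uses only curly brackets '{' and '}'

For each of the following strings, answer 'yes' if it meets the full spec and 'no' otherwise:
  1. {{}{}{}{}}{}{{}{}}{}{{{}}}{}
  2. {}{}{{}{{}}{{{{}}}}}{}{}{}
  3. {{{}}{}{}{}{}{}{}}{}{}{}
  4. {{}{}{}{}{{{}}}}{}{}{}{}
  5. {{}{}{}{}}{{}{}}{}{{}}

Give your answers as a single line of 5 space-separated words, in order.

String 1 '{{}{}{}{}}{}{{}{}}{}{{{}}}{}': depth seq [1 2 1 2 1 2 1 2 1 0 1 0 1 2 1 2 1 0 1 0 1 2 3 2 1 0 1 0]
  -> pairs=14 depth=3 groups=6 -> no
String 2 '{}{}{{}{{}}{{{{}}}}}{}{}{}': depth seq [1 0 1 0 1 2 1 2 3 2 1 2 3 4 5 4 3 2 1 0 1 0 1 0 1 0]
  -> pairs=13 depth=5 groups=6 -> no
String 3 '{{{}}{}{}{}{}{}{}}{}{}{}': depth seq [1 2 3 2 1 2 1 2 1 2 1 2 1 2 1 2 1 0 1 0 1 0 1 0]
  -> pairs=12 depth=3 groups=4 -> yes
String 4 '{{}{}{}{}{{{}}}}{}{}{}{}': depth seq [1 2 1 2 1 2 1 2 1 2 3 4 3 2 1 0 1 0 1 0 1 0 1 0]
  -> pairs=12 depth=4 groups=5 -> no
String 5 '{{}{}{}{}}{{}{}}{}{{}}': depth seq [1 2 1 2 1 2 1 2 1 0 1 2 1 2 1 0 1 0 1 2 1 0]
  -> pairs=11 depth=2 groups=4 -> no

Answer: no no yes no no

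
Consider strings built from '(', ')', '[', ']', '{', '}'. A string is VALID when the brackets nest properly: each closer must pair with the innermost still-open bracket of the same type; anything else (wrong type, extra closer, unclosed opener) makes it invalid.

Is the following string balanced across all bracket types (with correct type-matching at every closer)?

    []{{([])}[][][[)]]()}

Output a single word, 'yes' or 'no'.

Answer: no

Derivation:
pos 0: push '['; stack = [
pos 1: ']' matches '['; pop; stack = (empty)
pos 2: push '{'; stack = {
pos 3: push '{'; stack = {{
pos 4: push '('; stack = {{(
pos 5: push '['; stack = {{([
pos 6: ']' matches '['; pop; stack = {{(
pos 7: ')' matches '('; pop; stack = {{
pos 8: '}' matches '{'; pop; stack = {
pos 9: push '['; stack = {[
pos 10: ']' matches '['; pop; stack = {
pos 11: push '['; stack = {[
pos 12: ']' matches '['; pop; stack = {
pos 13: push '['; stack = {[
pos 14: push '['; stack = {[[
pos 15: saw closer ')' but top of stack is '[' (expected ']') → INVALID
Verdict: type mismatch at position 15: ')' closes '[' → no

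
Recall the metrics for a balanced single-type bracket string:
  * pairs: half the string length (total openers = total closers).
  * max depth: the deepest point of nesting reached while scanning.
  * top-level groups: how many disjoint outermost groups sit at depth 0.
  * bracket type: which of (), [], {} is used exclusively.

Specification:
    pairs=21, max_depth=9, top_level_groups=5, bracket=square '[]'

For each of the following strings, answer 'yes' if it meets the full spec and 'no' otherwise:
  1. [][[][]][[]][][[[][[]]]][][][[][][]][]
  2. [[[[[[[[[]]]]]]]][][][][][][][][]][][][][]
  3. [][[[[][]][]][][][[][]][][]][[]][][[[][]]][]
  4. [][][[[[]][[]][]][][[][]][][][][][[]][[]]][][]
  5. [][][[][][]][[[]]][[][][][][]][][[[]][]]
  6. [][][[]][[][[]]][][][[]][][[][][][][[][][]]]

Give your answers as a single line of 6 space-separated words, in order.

String 1 '[][[][]][[]][][[[][[]]]][][][[][][]][]': depth seq [1 0 1 2 1 2 1 0 1 2 1 0 1 0 1 2 3 2 3 4 3 2 1 0 1 0 1 0 1 2 1 2 1 2 1 0 1 0]
  -> pairs=19 depth=4 groups=9 -> no
String 2 '[[[[[[[[[]]]]]]]][][][][][][][][]][][][][]': depth seq [1 2 3 4 5 6 7 8 9 8 7 6 5 4 3 2 1 2 1 2 1 2 1 2 1 2 1 2 1 2 1 2 1 0 1 0 1 0 1 0 1 0]
  -> pairs=21 depth=9 groups=5 -> yes
String 3 '[][[[[][]][]][][][[][]][][]][[]][][[[][]]][]': depth seq [1 0 1 2 3 4 3 4 3 2 3 2 1 2 1 2 1 2 3 2 3 2 1 2 1 2 1 0 1 2 1 0 1 0 1 2 3 2 3 2 1 0 1 0]
  -> pairs=22 depth=4 groups=6 -> no
String 4 '[][][[[[]][[]][]][][[][]][][][][][[]][[]]][][]': depth seq [1 0 1 0 1 2 3 4 3 2 3 4 3 2 3 2 1 2 1 2 3 2 3 2 1 2 1 2 1 2 1 2 1 2 3 2 1 2 3 2 1 0 1 0 1 0]
  -> pairs=23 depth=4 groups=5 -> no
String 5 '[][][[][][]][[[]]][[][][][][]][][[[]][]]': depth seq [1 0 1 0 1 2 1 2 1 2 1 0 1 2 3 2 1 0 1 2 1 2 1 2 1 2 1 2 1 0 1 0 1 2 3 2 1 2 1 0]
  -> pairs=20 depth=3 groups=7 -> no
String 6 '[][][[]][[][[]]][][][[]][][[][][][][[][][]]]': depth seq [1 0 1 0 1 2 1 0 1 2 1 2 3 2 1 0 1 0 1 0 1 2 1 0 1 0 1 2 1 2 1 2 1 2 1 2 3 2 3 2 3 2 1 0]
  -> pairs=22 depth=3 groups=9 -> no

Answer: no yes no no no no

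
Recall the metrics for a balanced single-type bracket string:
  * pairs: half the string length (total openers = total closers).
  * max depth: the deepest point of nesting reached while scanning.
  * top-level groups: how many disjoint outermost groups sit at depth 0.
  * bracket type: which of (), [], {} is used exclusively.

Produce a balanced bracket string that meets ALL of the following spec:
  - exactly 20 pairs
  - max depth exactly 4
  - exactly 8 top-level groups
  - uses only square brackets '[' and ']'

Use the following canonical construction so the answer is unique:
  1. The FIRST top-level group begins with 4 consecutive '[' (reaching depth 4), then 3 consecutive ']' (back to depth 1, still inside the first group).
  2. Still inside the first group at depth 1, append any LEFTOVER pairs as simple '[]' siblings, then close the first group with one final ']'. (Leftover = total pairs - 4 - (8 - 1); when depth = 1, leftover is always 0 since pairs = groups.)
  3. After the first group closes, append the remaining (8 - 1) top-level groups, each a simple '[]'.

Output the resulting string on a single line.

Answer: [[[[]]][][][][][][][][][]][][][][][][][]

Derivation:
Spec: pairs=20 depth=4 groups=8
Leftover pairs = 20 - 4 - (8-1) = 9
First group: deep chain of depth 4 + 9 sibling pairs
Remaining 7 groups: simple '[]' each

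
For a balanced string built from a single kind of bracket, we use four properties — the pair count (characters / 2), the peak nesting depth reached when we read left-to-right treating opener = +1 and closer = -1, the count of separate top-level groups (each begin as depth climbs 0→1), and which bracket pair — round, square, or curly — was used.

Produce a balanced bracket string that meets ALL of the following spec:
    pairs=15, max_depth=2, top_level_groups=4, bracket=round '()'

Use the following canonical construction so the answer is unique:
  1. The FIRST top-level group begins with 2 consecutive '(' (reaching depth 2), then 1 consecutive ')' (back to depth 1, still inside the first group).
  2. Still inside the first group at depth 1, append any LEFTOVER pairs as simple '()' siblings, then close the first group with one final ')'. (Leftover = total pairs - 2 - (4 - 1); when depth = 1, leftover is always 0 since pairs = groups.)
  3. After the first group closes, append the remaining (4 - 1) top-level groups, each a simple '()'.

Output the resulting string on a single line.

Answer: (()()()()()()()()()()())()()()

Derivation:
Spec: pairs=15 depth=2 groups=4
Leftover pairs = 15 - 2 - (4-1) = 10
First group: deep chain of depth 2 + 10 sibling pairs
Remaining 3 groups: simple '()' each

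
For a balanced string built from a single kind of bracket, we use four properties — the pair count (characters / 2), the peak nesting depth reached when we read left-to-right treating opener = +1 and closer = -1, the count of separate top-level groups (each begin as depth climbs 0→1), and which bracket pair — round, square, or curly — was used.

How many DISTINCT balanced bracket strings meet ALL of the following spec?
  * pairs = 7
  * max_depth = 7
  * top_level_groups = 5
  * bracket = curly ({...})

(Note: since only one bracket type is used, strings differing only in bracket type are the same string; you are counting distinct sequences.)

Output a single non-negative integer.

Spec: pairs=7 depth=7 groups=5
Count(depth <= 7) = 20
Count(depth <= 6) = 20
Count(depth == 7) = 20 - 20 = 0

Answer: 0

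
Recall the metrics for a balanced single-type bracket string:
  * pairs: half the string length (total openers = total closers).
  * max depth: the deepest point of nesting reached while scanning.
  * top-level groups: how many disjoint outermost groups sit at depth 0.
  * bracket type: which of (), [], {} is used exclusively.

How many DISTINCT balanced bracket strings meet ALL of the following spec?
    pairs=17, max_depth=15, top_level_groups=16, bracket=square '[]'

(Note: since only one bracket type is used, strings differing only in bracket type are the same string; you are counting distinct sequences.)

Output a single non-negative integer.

Answer: 0

Derivation:
Spec: pairs=17 depth=15 groups=16
Count(depth <= 15) = 16
Count(depth <= 14) = 16
Count(depth == 15) = 16 - 16 = 0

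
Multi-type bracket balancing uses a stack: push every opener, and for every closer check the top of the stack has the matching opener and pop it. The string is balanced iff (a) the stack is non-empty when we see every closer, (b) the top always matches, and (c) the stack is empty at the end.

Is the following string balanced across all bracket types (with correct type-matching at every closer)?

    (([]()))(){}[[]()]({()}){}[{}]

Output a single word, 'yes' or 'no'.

pos 0: push '('; stack = (
pos 1: push '('; stack = ((
pos 2: push '['; stack = (([
pos 3: ']' matches '['; pop; stack = ((
pos 4: push '('; stack = (((
pos 5: ')' matches '('; pop; stack = ((
pos 6: ')' matches '('; pop; stack = (
pos 7: ')' matches '('; pop; stack = (empty)
pos 8: push '('; stack = (
pos 9: ')' matches '('; pop; stack = (empty)
pos 10: push '{'; stack = {
pos 11: '}' matches '{'; pop; stack = (empty)
pos 12: push '['; stack = [
pos 13: push '['; stack = [[
pos 14: ']' matches '['; pop; stack = [
pos 15: push '('; stack = [(
pos 16: ')' matches '('; pop; stack = [
pos 17: ']' matches '['; pop; stack = (empty)
pos 18: push '('; stack = (
pos 19: push '{'; stack = ({
pos 20: push '('; stack = ({(
pos 21: ')' matches '('; pop; stack = ({
pos 22: '}' matches '{'; pop; stack = (
pos 23: ')' matches '('; pop; stack = (empty)
pos 24: push '{'; stack = {
pos 25: '}' matches '{'; pop; stack = (empty)
pos 26: push '['; stack = [
pos 27: push '{'; stack = [{
pos 28: '}' matches '{'; pop; stack = [
pos 29: ']' matches '['; pop; stack = (empty)
end: stack empty → VALID
Verdict: properly nested → yes

Answer: yes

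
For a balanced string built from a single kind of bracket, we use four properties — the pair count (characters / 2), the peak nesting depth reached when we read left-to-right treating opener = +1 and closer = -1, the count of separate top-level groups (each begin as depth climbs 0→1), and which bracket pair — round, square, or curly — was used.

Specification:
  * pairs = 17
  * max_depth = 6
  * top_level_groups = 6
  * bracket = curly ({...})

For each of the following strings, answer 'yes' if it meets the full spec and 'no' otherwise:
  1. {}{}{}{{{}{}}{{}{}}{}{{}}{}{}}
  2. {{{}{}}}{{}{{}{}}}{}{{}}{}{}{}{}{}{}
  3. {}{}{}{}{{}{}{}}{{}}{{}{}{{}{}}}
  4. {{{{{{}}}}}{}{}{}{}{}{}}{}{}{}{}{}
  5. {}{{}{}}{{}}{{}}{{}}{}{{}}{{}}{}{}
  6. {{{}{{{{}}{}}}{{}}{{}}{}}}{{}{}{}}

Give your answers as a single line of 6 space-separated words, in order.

Answer: no no no yes no no

Derivation:
String 1 '{}{}{}{{{}{}}{{}{}}{}{{}}{}{}}': depth seq [1 0 1 0 1 0 1 2 3 2 3 2 1 2 3 2 3 2 1 2 1 2 3 2 1 2 1 2 1 0]
  -> pairs=15 depth=3 groups=4 -> no
String 2 '{{{}{}}}{{}{{}{}}}{}{{}}{}{}{}{}{}{}': depth seq [1 2 3 2 3 2 1 0 1 2 1 2 3 2 3 2 1 0 1 0 1 2 1 0 1 0 1 0 1 0 1 0 1 0 1 0]
  -> pairs=18 depth=3 groups=10 -> no
String 3 '{}{}{}{}{{}{}{}}{{}}{{}{}{{}{}}}': depth seq [1 0 1 0 1 0 1 0 1 2 1 2 1 2 1 0 1 2 1 0 1 2 1 2 1 2 3 2 3 2 1 0]
  -> pairs=16 depth=3 groups=7 -> no
String 4 '{{{{{{}}}}}{}{}{}{}{}{}}{}{}{}{}{}': depth seq [1 2 3 4 5 6 5 4 3 2 1 2 1 2 1 2 1 2 1 2 1 2 1 0 1 0 1 0 1 0 1 0 1 0]
  -> pairs=17 depth=6 groups=6 -> yes
String 5 '{}{{}{}}{{}}{{}}{{}}{}{{}}{{}}{}{}': depth seq [1 0 1 2 1 2 1 0 1 2 1 0 1 2 1 0 1 2 1 0 1 0 1 2 1 0 1 2 1 0 1 0 1 0]
  -> pairs=17 depth=2 groups=10 -> no
String 6 '{{{}{{{{}}{}}}{{}}{{}}{}}}{{}{}{}}': depth seq [1 2 3 2 3 4 5 6 5 4 5 4 3 2 3 4 3 2 3 4 3 2 3 2 1 0 1 2 1 2 1 2 1 0]
  -> pairs=17 depth=6 groups=2 -> no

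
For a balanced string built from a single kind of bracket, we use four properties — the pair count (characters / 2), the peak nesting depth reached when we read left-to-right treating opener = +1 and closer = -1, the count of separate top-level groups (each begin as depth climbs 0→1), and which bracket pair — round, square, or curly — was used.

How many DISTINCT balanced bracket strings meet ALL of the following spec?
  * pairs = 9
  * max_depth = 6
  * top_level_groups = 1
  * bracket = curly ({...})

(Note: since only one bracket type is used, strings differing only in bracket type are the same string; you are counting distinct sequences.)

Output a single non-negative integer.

Answer: 247

Derivation:
Spec: pairs=9 depth=6 groups=1
Count(depth <= 6) = 1341
Count(depth <= 5) = 1094
Count(depth == 6) = 1341 - 1094 = 247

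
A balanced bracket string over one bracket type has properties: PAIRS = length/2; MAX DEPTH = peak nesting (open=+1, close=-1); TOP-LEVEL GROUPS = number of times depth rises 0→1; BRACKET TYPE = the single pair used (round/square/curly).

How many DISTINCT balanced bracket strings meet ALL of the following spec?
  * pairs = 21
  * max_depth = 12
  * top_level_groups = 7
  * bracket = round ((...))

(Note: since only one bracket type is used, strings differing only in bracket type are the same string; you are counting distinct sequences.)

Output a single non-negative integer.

Answer: 30814

Derivation:
Spec: pairs=21 depth=12 groups=7
Count(depth <= 12) = 463988422
Count(depth <= 11) = 463957608
Count(depth == 12) = 463988422 - 463957608 = 30814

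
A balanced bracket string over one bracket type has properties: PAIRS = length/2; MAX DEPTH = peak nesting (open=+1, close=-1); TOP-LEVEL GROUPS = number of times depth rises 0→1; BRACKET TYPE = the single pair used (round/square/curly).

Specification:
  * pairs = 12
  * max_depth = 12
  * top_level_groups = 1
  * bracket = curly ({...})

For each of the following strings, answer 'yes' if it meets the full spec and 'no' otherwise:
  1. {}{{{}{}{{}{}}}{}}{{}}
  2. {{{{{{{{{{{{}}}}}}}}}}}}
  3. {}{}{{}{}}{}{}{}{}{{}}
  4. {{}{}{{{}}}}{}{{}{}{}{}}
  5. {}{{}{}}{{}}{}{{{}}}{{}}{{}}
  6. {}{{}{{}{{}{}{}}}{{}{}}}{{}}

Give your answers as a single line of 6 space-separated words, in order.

String 1 '{}{{{}{}{{}{}}}{}}{{}}': depth seq [1 0 1 2 3 2 3 2 3 4 3 4 3 2 1 2 1 0 1 2 1 0]
  -> pairs=11 depth=4 groups=3 -> no
String 2 '{{{{{{{{{{{{}}}}}}}}}}}}': depth seq [1 2 3 4 5 6 7 8 9 10 11 12 11 10 9 8 7 6 5 4 3 2 1 0]
  -> pairs=12 depth=12 groups=1 -> yes
String 3 '{}{}{{}{}}{}{}{}{}{{}}': depth seq [1 0 1 0 1 2 1 2 1 0 1 0 1 0 1 0 1 0 1 2 1 0]
  -> pairs=11 depth=2 groups=8 -> no
String 4 '{{}{}{{{}}}}{}{{}{}{}{}}': depth seq [1 2 1 2 1 2 3 4 3 2 1 0 1 0 1 2 1 2 1 2 1 2 1 0]
  -> pairs=12 depth=4 groups=3 -> no
String 5 '{}{{}{}}{{}}{}{{{}}}{{}}{{}}': depth seq [1 0 1 2 1 2 1 0 1 2 1 0 1 0 1 2 3 2 1 0 1 2 1 0 1 2 1 0]
  -> pairs=14 depth=3 groups=7 -> no
String 6 '{}{{}{{}{{}{}{}}}{{}{}}}{{}}': depth seq [1 0 1 2 1 2 3 2 3 4 3 4 3 4 3 2 1 2 3 2 3 2 1 0 1 2 1 0]
  -> pairs=14 depth=4 groups=3 -> no

Answer: no yes no no no no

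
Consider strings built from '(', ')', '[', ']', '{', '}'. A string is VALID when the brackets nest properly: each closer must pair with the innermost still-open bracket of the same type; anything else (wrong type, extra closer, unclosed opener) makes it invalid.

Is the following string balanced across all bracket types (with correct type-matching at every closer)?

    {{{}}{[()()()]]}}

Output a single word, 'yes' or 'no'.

pos 0: push '{'; stack = {
pos 1: push '{'; stack = {{
pos 2: push '{'; stack = {{{
pos 3: '}' matches '{'; pop; stack = {{
pos 4: '}' matches '{'; pop; stack = {
pos 5: push '{'; stack = {{
pos 6: push '['; stack = {{[
pos 7: push '('; stack = {{[(
pos 8: ')' matches '('; pop; stack = {{[
pos 9: push '('; stack = {{[(
pos 10: ')' matches '('; pop; stack = {{[
pos 11: push '('; stack = {{[(
pos 12: ')' matches '('; pop; stack = {{[
pos 13: ']' matches '['; pop; stack = {{
pos 14: saw closer ']' but top of stack is '{' (expected '}') → INVALID
Verdict: type mismatch at position 14: ']' closes '{' → no

Answer: no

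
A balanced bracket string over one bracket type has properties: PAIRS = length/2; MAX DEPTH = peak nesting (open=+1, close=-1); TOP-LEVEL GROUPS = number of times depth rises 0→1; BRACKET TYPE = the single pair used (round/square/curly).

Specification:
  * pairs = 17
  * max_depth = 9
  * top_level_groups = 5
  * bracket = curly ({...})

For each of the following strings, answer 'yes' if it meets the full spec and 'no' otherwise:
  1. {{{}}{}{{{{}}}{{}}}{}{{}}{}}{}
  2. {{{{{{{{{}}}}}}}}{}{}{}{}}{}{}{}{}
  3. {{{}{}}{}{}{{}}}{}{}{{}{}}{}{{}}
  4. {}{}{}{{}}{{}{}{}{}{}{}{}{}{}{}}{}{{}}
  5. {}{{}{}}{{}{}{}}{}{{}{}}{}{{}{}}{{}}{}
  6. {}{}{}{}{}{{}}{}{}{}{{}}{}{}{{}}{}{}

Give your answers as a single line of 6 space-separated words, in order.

String 1 '{{{}}{}{{{{}}}{{}}}{}{{}}{}}{}': depth seq [1 2 3 2 1 2 1 2 3 4 5 4 3 2 3 4 3 2 1 2 1 2 3 2 1 2 1 0 1 0]
  -> pairs=15 depth=5 groups=2 -> no
String 2 '{{{{{{{{{}}}}}}}}{}{}{}{}}{}{}{}{}': depth seq [1 2 3 4 5 6 7 8 9 8 7 6 5 4 3 2 1 2 1 2 1 2 1 2 1 0 1 0 1 0 1 0 1 0]
  -> pairs=17 depth=9 groups=5 -> yes
String 3 '{{{}{}}{}{}{{}}}{}{}{{}{}}{}{{}}': depth seq [1 2 3 2 3 2 1 2 1 2 1 2 3 2 1 0 1 0 1 0 1 2 1 2 1 0 1 0 1 2 1 0]
  -> pairs=16 depth=3 groups=6 -> no
String 4 '{}{}{}{{}}{{}{}{}{}{}{}{}{}{}{}}{}{{}}': depth seq [1 0 1 0 1 0 1 2 1 0 1 2 1 2 1 2 1 2 1 2 1 2 1 2 1 2 1 2 1 2 1 0 1 0 1 2 1 0]
  -> pairs=19 depth=2 groups=7 -> no
String 5 '{}{{}{}}{{}{}{}}{}{{}{}}{}{{}{}}{{}}{}': depth seq [1 0 1 2 1 2 1 0 1 2 1 2 1 2 1 0 1 0 1 2 1 2 1 0 1 0 1 2 1 2 1 0 1 2 1 0 1 0]
  -> pairs=19 depth=2 groups=9 -> no
String 6 '{}{}{}{}{}{{}}{}{}{}{{}}{}{}{{}}{}{}': depth seq [1 0 1 0 1 0 1 0 1 0 1 2 1 0 1 0 1 0 1 0 1 2 1 0 1 0 1 0 1 2 1 0 1 0 1 0]
  -> pairs=18 depth=2 groups=15 -> no

Answer: no yes no no no no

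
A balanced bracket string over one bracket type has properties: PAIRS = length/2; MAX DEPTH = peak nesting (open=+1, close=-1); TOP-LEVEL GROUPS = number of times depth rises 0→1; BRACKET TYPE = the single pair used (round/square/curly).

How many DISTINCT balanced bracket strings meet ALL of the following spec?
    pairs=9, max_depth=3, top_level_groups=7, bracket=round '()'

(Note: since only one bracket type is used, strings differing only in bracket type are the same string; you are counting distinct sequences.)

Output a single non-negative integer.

Answer: 7

Derivation:
Spec: pairs=9 depth=3 groups=7
Count(depth <= 3) = 35
Count(depth <= 2) = 28
Count(depth == 3) = 35 - 28 = 7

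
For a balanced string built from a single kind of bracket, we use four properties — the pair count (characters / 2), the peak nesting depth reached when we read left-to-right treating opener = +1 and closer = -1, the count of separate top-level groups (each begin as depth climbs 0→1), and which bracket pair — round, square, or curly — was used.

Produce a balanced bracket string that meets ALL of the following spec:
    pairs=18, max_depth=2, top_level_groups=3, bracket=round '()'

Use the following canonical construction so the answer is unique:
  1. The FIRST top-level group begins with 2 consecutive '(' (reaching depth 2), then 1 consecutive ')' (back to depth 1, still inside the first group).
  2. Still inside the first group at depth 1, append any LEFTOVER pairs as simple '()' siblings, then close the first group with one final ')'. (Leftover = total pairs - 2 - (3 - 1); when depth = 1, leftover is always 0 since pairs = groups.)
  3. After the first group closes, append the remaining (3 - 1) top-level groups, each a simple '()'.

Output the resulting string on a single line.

Spec: pairs=18 depth=2 groups=3
Leftover pairs = 18 - 2 - (3-1) = 14
First group: deep chain of depth 2 + 14 sibling pairs
Remaining 2 groups: simple '()' each

Answer: (()()()()()()()()()()()()()()())()()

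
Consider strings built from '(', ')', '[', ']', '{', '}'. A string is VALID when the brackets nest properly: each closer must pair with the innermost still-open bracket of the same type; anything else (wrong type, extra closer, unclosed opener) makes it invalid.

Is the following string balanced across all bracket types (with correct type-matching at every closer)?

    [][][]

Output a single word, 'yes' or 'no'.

Answer: yes

Derivation:
pos 0: push '['; stack = [
pos 1: ']' matches '['; pop; stack = (empty)
pos 2: push '['; stack = [
pos 3: ']' matches '['; pop; stack = (empty)
pos 4: push '['; stack = [
pos 5: ']' matches '['; pop; stack = (empty)
end: stack empty → VALID
Verdict: properly nested → yes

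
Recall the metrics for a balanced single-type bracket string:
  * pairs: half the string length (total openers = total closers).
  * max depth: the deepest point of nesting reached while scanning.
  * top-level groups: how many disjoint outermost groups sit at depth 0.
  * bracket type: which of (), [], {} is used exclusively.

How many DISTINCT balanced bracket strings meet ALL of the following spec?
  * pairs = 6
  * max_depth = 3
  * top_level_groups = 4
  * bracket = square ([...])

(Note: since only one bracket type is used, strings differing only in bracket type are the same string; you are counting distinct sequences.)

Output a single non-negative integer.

Spec: pairs=6 depth=3 groups=4
Count(depth <= 3) = 14
Count(depth <= 2) = 10
Count(depth == 3) = 14 - 10 = 4

Answer: 4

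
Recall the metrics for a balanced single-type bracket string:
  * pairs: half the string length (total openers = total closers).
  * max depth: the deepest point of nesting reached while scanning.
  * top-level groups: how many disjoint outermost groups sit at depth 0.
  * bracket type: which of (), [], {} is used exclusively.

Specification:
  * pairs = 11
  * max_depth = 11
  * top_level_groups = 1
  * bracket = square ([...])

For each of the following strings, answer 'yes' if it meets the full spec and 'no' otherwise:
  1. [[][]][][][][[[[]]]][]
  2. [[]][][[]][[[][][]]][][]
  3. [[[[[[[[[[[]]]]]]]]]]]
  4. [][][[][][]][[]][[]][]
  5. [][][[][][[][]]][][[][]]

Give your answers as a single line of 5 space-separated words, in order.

String 1 '[[][]][][][][[[[]]]][]': depth seq [1 2 1 2 1 0 1 0 1 0 1 0 1 2 3 4 3 2 1 0 1 0]
  -> pairs=11 depth=4 groups=6 -> no
String 2 '[[]][][[]][[[][][]]][][]': depth seq [1 2 1 0 1 0 1 2 1 0 1 2 3 2 3 2 3 2 1 0 1 0 1 0]
  -> pairs=12 depth=3 groups=6 -> no
String 3 '[[[[[[[[[[[]]]]]]]]]]]': depth seq [1 2 3 4 5 6 7 8 9 10 11 10 9 8 7 6 5 4 3 2 1 0]
  -> pairs=11 depth=11 groups=1 -> yes
String 4 '[][][[][][]][[]][[]][]': depth seq [1 0 1 0 1 2 1 2 1 2 1 0 1 2 1 0 1 2 1 0 1 0]
  -> pairs=11 depth=2 groups=6 -> no
String 5 '[][][[][][[][]]][][[][]]': depth seq [1 0 1 0 1 2 1 2 1 2 3 2 3 2 1 0 1 0 1 2 1 2 1 0]
  -> pairs=12 depth=3 groups=5 -> no

Answer: no no yes no no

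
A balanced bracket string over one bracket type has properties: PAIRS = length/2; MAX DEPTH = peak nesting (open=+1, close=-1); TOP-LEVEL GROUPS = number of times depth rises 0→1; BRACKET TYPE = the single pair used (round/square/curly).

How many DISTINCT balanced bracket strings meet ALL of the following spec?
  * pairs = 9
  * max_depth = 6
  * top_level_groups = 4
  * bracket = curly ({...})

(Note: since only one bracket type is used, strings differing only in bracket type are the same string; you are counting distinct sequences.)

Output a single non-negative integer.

Spec: pairs=9 depth=6 groups=4
Count(depth <= 6) = 572
Count(depth <= 5) = 568
Count(depth == 6) = 572 - 568 = 4

Answer: 4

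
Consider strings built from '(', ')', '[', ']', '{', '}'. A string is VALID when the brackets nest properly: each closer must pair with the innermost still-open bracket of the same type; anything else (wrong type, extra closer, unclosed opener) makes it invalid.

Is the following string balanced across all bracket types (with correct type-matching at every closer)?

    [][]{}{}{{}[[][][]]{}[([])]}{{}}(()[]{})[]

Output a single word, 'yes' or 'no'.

pos 0: push '['; stack = [
pos 1: ']' matches '['; pop; stack = (empty)
pos 2: push '['; stack = [
pos 3: ']' matches '['; pop; stack = (empty)
pos 4: push '{'; stack = {
pos 5: '}' matches '{'; pop; stack = (empty)
pos 6: push '{'; stack = {
pos 7: '}' matches '{'; pop; stack = (empty)
pos 8: push '{'; stack = {
pos 9: push '{'; stack = {{
pos 10: '}' matches '{'; pop; stack = {
pos 11: push '['; stack = {[
pos 12: push '['; stack = {[[
pos 13: ']' matches '['; pop; stack = {[
pos 14: push '['; stack = {[[
pos 15: ']' matches '['; pop; stack = {[
pos 16: push '['; stack = {[[
pos 17: ']' matches '['; pop; stack = {[
pos 18: ']' matches '['; pop; stack = {
pos 19: push '{'; stack = {{
pos 20: '}' matches '{'; pop; stack = {
pos 21: push '['; stack = {[
pos 22: push '('; stack = {[(
pos 23: push '['; stack = {[([
pos 24: ']' matches '['; pop; stack = {[(
pos 25: ')' matches '('; pop; stack = {[
pos 26: ']' matches '['; pop; stack = {
pos 27: '}' matches '{'; pop; stack = (empty)
pos 28: push '{'; stack = {
pos 29: push '{'; stack = {{
pos 30: '}' matches '{'; pop; stack = {
pos 31: '}' matches '{'; pop; stack = (empty)
pos 32: push '('; stack = (
pos 33: push '('; stack = ((
pos 34: ')' matches '('; pop; stack = (
pos 35: push '['; stack = ([
pos 36: ']' matches '['; pop; stack = (
pos 37: push '{'; stack = ({
pos 38: '}' matches '{'; pop; stack = (
pos 39: ')' matches '('; pop; stack = (empty)
pos 40: push '['; stack = [
pos 41: ']' matches '['; pop; stack = (empty)
end: stack empty → VALID
Verdict: properly nested → yes

Answer: yes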